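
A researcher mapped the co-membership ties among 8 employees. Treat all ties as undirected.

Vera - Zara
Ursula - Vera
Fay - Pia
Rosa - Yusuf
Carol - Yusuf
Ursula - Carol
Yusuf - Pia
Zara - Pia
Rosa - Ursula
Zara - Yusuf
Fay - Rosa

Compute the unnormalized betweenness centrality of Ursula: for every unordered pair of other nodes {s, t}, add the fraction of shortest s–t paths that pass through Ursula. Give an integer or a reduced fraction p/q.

Pairs whose geodesics pass through Ursula — Rosa–Vera: 1; Rosa–Carol: 1/2; Fay–Vera: 1/2; Fay–Carol: 1/3; Vera–Carol: 1.
All other pairs contribute 0.
Summing the contributions gives betweenness(Ursula) = 10/3.

10/3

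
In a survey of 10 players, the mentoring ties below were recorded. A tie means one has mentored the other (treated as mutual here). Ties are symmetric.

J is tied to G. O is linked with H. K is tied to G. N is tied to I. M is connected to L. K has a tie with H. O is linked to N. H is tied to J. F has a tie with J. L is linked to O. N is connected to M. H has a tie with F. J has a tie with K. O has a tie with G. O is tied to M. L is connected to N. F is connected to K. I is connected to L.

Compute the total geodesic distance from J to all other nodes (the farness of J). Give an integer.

19

Distances from J: F:1, G:1, H:1, I:4, K:1, L:3, M:3, N:3, O:2.
Sum = 1 + 1 + 1 + 4 + 1 + 3 + 3 + 3 + 2 = 19.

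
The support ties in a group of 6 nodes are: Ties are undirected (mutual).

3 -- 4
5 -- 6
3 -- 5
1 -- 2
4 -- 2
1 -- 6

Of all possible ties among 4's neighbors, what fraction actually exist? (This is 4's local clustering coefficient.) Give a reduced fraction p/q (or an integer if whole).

0

4's neighbors: 2 and 3 (k = 2).
Possible neighbor pairs: C(2,2) = 1. Edges among them: none → e = 0.
Clustering(4) = 0/1.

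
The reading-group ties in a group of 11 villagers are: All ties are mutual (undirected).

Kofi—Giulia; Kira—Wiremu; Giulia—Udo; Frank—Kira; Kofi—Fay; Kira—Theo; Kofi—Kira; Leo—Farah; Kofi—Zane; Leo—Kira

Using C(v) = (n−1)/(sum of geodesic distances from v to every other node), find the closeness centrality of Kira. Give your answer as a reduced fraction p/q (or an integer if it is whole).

5/8

Distances from Kira: Farah:2, Fay:2, Frank:1, Giulia:2, Kofi:1, Leo:1, Theo:1, Udo:3, Wiremu:1, Zane:2. Sum = 16.
n = 11, so closeness = 10/16 = 5/8.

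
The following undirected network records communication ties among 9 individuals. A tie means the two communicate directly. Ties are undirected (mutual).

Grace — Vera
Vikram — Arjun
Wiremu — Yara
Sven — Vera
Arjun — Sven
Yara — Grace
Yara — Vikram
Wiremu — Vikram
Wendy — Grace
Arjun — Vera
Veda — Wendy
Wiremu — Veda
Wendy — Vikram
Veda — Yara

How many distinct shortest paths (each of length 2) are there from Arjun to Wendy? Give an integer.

1

The shortest distance is 2, and the only length-2 path is Arjun–Vikram–Wendy. So there is exactly 1 shortest path.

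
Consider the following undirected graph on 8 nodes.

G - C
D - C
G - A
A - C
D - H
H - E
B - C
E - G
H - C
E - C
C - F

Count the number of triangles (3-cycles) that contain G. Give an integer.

2

G's neighbors: A, C, and E.
Neighbor pairs that are themselves tied: G–A–C; G–C–E. Each forms one triangle with G, for 2 in total.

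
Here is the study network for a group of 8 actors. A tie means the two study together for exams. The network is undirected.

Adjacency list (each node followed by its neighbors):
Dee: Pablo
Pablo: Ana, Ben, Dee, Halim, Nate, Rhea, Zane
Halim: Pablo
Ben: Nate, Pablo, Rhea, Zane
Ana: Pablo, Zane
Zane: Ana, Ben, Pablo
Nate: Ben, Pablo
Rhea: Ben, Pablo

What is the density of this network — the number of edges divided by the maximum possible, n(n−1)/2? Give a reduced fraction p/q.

11/28

There are 11 edges and 8 nodes, so the maximum possible is C(8,2) = 28.
Density = 11/28.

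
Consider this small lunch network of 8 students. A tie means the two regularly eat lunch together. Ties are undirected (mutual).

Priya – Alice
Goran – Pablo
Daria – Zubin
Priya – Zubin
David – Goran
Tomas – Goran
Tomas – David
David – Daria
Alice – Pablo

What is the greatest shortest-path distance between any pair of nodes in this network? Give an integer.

Eccentricity of each node (its greatest distance to any other): Alice:3, Daria:3, David:3, Goran:3, Pablo:3, Priya:4, Tomas:4, Zubin:3.
The maximum eccentricity is 4, realized for instance by the pair Tomas–Priya via Tomas – David – Daria – Zubin – Priya. So the diameter is 4.

4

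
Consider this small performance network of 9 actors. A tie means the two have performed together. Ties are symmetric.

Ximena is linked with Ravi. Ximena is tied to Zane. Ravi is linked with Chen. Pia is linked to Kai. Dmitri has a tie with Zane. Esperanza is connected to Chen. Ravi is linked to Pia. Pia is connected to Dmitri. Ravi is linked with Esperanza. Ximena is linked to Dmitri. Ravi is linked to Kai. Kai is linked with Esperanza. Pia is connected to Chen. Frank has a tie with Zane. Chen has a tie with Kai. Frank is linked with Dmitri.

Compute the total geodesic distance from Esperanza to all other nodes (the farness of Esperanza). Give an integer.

Distances from Esperanza: Chen:1, Dmitri:3, Frank:4, Kai:1, Pia:2, Ravi:1, Ximena:2, Zane:3.
Sum = 1 + 3 + 4 + 1 + 2 + 1 + 2 + 3 = 17.

17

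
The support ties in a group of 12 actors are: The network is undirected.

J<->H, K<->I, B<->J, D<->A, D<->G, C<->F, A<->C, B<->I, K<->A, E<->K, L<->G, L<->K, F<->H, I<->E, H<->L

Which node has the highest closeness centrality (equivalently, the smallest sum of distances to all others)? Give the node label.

Farness (sum of distances to all others) for each node — A:23, B:29, C:27, D:28, E:27, F:28, G:27, H:23, I:25, J:28, K:20, L:21.
The smallest farness is 20, for K, so K has the highest closeness.

K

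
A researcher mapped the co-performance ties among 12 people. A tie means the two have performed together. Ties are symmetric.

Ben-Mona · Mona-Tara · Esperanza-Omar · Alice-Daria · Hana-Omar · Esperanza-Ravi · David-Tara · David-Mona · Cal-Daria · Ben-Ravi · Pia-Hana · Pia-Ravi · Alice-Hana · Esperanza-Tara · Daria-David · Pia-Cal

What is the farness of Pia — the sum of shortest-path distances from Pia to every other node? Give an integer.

22

Distances from Pia: Alice:2, Ben:2, Cal:1, Daria:2, David:3, Esperanza:2, Hana:1, Mona:3, Omar:2, Ravi:1, Tara:3.
Sum = 2 + 2 + 1 + 2 + 3 + 2 + 1 + 3 + 2 + 1 + 3 = 22.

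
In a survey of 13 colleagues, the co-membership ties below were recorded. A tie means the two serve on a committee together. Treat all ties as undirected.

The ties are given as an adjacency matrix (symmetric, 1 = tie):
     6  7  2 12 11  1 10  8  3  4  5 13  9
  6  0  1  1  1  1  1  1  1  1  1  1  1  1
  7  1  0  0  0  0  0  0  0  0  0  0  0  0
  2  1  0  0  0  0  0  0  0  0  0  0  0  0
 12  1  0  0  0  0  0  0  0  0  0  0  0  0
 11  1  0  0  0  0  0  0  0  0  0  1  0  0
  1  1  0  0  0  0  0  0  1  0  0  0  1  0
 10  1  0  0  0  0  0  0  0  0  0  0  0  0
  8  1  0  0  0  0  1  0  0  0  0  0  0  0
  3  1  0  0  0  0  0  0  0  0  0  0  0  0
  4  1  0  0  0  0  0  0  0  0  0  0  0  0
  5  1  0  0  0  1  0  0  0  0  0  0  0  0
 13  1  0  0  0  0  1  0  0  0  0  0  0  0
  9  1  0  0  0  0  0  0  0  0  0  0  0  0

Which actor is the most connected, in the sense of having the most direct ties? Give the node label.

Degrees — 1:3, 2:1, 3:1, 4:1, 5:2, 6:12, 7:1, 8:2, 9:1, 10:1, 11:2, 12:1, 13:2.
The maximum is 12, attained only by 6.

6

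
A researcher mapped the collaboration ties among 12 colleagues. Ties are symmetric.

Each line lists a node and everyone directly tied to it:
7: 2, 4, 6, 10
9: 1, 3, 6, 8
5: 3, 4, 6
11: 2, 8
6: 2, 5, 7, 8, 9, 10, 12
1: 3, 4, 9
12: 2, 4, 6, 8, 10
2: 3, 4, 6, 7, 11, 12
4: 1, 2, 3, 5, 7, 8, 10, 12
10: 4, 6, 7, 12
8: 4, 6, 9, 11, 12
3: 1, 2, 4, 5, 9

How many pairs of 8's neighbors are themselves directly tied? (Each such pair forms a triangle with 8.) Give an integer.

8's neighbors: 4, 6, 9, 11, and 12.
Neighbor pairs that are themselves tied: 8–4–12; 8–6–9; 8–6–12. Each forms one triangle with 8, for 3 in total.

3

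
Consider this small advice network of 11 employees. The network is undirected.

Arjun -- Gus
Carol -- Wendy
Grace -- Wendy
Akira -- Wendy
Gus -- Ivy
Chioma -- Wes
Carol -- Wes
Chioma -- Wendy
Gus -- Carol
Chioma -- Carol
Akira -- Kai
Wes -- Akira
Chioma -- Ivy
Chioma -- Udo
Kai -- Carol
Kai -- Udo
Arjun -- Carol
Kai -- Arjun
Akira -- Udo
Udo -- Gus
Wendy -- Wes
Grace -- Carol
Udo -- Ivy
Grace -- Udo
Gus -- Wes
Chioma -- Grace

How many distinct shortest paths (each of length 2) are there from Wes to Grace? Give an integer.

The shortest distance is 2. The length-2 paths are: Wes–Chioma–Grace; Wes–Wendy–Grace; Wes–Carol–Grace.
That gives 3 distinct shortest paths.

3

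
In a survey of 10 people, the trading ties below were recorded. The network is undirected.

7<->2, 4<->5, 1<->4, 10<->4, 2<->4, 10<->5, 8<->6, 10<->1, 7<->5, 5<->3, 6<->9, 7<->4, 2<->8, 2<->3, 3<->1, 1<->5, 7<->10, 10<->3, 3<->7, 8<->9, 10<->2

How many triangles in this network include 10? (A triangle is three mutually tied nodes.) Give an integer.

11

10's neighbors: 1, 2, 3, 4, 5, and 7.
Neighbor pairs that are themselves tied: 10–1–3; 10–1–4; 10–1–5; 10–2–3; 10–2–4; 10–2–7; 10–3–5; 10–3–7; 10–4–5; 10–4–7; 10–5–7. Each forms one triangle with 10, for 11 in total.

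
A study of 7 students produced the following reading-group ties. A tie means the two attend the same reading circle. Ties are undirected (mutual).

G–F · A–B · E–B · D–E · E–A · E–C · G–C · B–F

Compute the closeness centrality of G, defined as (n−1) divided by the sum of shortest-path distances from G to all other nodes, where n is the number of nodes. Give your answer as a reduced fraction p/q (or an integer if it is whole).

Distances from G: A:3, B:2, C:1, D:3, E:2, F:1. Sum = 12.
n = 7, so closeness = 6/12 = 1/2.

1/2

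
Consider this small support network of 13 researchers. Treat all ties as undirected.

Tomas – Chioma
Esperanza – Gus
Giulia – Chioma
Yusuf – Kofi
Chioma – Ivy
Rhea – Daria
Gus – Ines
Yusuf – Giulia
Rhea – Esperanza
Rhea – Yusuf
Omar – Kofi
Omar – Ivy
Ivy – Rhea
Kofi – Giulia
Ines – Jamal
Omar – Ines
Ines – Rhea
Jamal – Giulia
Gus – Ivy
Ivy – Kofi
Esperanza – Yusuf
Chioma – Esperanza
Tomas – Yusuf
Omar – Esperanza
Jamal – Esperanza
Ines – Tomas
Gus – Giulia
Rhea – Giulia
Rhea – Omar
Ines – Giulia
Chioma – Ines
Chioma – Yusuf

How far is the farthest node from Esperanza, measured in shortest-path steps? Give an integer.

2

Distances from Esperanza: Chioma:1, Daria:2, Giulia:2, Gus:1, Ines:2, Ivy:2, Jamal:1, Kofi:2, Omar:1, Rhea:1, Tomas:2, Yusuf:1.
The largest is 2 (to Giulia, Ivy, Ines, Tomas, Kofi, and Daria), so the eccentricity of Esperanza is 2.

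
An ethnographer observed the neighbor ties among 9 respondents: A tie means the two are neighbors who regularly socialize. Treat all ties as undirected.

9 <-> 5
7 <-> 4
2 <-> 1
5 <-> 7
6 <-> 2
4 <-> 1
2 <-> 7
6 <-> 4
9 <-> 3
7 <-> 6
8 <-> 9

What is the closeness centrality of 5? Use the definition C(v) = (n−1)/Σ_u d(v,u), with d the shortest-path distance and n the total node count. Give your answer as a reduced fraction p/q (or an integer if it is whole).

Distances from 5: 1:3, 2:2, 3:2, 4:2, 6:2, 7:1, 8:2, 9:1. Sum = 15.
n = 9, so closeness = 8/15.

8/15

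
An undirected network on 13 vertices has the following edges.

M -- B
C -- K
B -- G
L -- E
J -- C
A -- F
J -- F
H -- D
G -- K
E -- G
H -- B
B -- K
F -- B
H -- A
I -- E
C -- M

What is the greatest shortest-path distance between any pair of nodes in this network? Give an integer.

Eccentricity of each node (its greatest distance to any other): A:5, B:3, C:4, D:5, E:4, F:4, G:3, H:4, I:5, J:5, K:3, L:5, M:4.
The maximum eccentricity is 5, realized for instance by the pair L–D via L – E – G – B – H – D. So the diameter is 5.

5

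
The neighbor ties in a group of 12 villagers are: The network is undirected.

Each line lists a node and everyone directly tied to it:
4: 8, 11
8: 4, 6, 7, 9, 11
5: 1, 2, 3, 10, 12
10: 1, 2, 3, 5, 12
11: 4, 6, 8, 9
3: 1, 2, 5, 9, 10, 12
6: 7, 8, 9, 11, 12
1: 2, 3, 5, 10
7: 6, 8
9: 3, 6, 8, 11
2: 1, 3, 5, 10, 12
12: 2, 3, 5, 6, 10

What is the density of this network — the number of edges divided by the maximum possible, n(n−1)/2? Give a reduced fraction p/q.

There are 26 edges and 12 nodes, so the maximum possible is C(12,2) = 66.
Density = 26/66 = 13/33.

13/33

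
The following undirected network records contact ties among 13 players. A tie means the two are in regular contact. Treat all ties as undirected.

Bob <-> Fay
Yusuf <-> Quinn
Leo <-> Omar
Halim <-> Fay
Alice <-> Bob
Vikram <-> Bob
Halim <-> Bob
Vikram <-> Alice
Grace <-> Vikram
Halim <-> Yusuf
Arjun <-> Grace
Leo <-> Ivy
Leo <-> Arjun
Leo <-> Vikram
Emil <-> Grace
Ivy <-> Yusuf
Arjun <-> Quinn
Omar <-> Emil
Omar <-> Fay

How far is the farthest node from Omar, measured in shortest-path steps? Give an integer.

Distances from Omar: Alice:3, Arjun:2, Bob:2, Emil:1, Fay:1, Grace:2, Halim:2, Ivy:2, Leo:1, Quinn:3, Vikram:2, Yusuf:3.
The largest is 3 (to Yusuf, Alice, and Quinn), so the eccentricity of Omar is 3.

3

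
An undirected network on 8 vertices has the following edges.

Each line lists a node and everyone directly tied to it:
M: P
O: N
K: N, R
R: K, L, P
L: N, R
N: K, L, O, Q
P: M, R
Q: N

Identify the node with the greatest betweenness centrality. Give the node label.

Unnormalized betweenness of each node: K:9/2, L:9/2, M:0, N:23/2, O:0, P:6, Q:0, R:21/2.
N has the largest value, 23/2, making it the main broker — the node through which the most shortest paths run.

N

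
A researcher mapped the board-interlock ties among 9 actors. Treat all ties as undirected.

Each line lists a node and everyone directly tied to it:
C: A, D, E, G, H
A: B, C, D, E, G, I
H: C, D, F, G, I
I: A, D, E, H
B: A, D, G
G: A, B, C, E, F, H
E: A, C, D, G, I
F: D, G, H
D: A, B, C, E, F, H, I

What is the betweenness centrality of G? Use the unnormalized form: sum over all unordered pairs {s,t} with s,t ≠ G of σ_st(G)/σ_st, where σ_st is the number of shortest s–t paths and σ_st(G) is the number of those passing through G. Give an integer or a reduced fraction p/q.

Pairs whose geodesics pass through G — E–H: 1/4; E–B: 1/3; E–F: 1/2; A–H: 1/4; A–F: 1/2; H–B: 1/2; B–C: 1/3; B–F: 1/2; C–F: 1/3.
All other pairs contribute 0.
Summing the contributions gives betweenness(G) = 7/2.

7/2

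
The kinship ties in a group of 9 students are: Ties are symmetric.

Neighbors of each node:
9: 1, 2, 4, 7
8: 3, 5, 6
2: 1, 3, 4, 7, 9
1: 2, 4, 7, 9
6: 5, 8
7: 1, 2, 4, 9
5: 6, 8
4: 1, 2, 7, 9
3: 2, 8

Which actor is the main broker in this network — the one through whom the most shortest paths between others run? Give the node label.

Unnormalized betweenness of each node: 1:0, 2:16, 3:15, 4:0, 5:0, 6:0, 7:0, 8:12, 9:0.
2 has the largest value, 16, making it the main broker — the node through which the most shortest paths run.

2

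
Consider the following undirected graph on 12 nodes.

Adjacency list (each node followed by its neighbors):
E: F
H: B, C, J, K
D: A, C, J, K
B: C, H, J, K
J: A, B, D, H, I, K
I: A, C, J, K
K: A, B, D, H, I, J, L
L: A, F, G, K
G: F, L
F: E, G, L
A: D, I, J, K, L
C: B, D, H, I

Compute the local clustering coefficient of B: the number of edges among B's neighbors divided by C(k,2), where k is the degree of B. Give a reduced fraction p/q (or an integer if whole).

B's neighbors: C, H, J, and K (k = 4).
Possible neighbor pairs: C(4,2) = 6. Edges among them: C–H, H–J, H–K, J–K → e = 4.
Clustering(B) = 4/6 = 2/3.

2/3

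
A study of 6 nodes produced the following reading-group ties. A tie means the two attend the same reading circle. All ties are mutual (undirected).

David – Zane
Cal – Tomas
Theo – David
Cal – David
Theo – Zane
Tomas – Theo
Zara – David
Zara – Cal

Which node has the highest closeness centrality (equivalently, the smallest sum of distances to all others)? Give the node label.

Farness (sum of distances to all others) for each node — Cal:7, David:6, Theo:7, Tomas:8, Zane:8, Zara:8.
The smallest farness is 6, for David, so David has the highest closeness.

David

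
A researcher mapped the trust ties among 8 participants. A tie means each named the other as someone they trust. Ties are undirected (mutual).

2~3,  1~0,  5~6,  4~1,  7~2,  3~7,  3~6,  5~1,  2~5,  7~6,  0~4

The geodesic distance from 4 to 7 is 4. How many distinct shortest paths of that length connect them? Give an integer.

The shortest distance is 4. The length-4 paths are: 4–1–5–2–7; 4–1–5–6–7.
That gives 2 distinct shortest paths.

2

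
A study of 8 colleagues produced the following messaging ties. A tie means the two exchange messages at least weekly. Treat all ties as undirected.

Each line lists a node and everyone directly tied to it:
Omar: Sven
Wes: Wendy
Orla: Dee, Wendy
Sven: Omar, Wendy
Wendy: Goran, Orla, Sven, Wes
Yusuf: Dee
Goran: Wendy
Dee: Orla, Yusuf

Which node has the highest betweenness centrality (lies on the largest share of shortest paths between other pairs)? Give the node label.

Wendy

Unnormalized betweenness of each node: Dee:6, Goran:0, Omar:0, Orla:10, Sven:6, Wendy:17, Wes:0, Yusuf:0.
Wendy has the largest value, 17, making it the main broker — the node through which the most shortest paths run.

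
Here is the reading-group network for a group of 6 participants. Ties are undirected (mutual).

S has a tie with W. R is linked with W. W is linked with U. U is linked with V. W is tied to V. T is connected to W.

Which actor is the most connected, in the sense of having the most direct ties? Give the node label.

Degrees — R:1, S:1, T:1, U:2, V:2, W:5.
The maximum is 5, attained only by W.

W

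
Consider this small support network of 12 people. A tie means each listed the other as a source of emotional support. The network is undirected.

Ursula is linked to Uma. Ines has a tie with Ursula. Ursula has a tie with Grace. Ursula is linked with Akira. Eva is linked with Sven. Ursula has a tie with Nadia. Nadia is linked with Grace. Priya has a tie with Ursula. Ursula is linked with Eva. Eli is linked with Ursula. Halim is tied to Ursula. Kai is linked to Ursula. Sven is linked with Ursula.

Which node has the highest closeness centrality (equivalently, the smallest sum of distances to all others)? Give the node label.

Ursula

Farness (sum of distances to all others) for each node — Akira:21, Eli:21, Eva:20, Grace:20, Halim:21, Ines:21, Kai:21, Nadia:20, Priya:21, Sven:20, Uma:21, Ursula:11.
The smallest farness is 11, for Ursula, so Ursula has the highest closeness.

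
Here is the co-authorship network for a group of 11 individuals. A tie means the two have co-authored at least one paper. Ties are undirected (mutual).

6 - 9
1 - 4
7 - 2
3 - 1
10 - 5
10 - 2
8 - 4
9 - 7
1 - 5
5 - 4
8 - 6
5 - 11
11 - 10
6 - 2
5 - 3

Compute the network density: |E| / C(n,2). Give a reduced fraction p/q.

There are 15 edges and 11 nodes, so the maximum possible is C(11,2) = 55.
Density = 15/55 = 3/11.

3/11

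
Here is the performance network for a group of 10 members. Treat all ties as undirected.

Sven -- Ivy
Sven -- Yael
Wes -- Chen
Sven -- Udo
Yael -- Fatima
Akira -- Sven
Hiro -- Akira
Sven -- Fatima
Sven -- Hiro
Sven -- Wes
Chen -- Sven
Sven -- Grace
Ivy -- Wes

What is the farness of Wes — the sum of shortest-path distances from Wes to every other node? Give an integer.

15

Distances from Wes: Akira:2, Chen:1, Fatima:2, Grace:2, Hiro:2, Ivy:1, Sven:1, Udo:2, Yael:2.
Sum = 2 + 1 + 2 + 2 + 2 + 1 + 1 + 2 + 2 = 15.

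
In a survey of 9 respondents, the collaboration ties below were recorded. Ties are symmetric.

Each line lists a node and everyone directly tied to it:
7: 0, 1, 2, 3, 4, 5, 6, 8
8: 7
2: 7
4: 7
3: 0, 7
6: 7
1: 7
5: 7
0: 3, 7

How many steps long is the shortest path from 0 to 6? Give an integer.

One shortest route is 0 – 7 – 6, which uses 2 edges, and 0 and 6 are not directly tied, so nothing shorter exists. So d(0,6) = 2.

2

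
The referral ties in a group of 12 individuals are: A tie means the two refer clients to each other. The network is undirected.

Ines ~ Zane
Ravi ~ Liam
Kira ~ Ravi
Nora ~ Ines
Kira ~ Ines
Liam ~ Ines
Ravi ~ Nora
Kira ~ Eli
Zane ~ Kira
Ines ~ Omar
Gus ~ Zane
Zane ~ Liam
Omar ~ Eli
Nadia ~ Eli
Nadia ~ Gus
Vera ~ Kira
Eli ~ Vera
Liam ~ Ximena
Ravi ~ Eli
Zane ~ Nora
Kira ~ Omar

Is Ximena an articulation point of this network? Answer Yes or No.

No

Even without Ximena, every remaining node can still reach every other (the residual graph is connected), so Ximena is not a cut vertex.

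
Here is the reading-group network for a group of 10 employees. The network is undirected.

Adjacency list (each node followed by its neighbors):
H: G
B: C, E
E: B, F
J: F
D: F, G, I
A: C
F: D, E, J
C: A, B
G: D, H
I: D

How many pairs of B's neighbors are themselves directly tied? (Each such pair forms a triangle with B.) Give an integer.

B's neighbors are C and E, but none of them are tied to each other, so no triangle contains B.

0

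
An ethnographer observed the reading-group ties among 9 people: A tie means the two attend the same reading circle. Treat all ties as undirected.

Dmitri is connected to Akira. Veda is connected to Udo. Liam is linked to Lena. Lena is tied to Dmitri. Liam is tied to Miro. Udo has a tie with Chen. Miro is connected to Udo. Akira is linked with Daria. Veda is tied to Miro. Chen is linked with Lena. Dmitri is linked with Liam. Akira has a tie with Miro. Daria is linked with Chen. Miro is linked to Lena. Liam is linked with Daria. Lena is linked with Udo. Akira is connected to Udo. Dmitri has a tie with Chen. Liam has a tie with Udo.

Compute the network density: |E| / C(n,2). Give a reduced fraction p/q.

There are 19 edges and 9 nodes, so the maximum possible is C(9,2) = 36.
Density = 19/36.

19/36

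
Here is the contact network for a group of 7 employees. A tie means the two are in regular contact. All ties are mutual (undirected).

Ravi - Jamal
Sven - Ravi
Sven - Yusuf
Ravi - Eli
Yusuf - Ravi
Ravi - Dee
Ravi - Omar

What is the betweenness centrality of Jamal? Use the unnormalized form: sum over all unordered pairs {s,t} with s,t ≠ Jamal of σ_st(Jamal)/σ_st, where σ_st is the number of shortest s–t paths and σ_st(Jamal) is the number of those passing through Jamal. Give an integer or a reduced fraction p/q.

0

No shortest path between any pair of other nodes passes through Jamal.
Summing the contributions gives betweenness(Jamal) = 0.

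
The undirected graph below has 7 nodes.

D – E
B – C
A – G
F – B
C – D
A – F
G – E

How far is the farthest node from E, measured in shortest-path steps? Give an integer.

3

Distances from E: A:2, B:3, C:2, D:1, F:3, G:1.
The largest is 3 (to F and B), so the eccentricity of E is 3.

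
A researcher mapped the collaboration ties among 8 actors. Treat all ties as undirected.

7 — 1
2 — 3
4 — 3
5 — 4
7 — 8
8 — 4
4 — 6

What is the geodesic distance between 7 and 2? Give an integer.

One shortest route is 7 – 8 – 4 – 3 – 2, which uses 4 edges, and at distance 3 from 7 we only reach {3, 5, 6}, which does not include 2. So d(7,2) = 4.

4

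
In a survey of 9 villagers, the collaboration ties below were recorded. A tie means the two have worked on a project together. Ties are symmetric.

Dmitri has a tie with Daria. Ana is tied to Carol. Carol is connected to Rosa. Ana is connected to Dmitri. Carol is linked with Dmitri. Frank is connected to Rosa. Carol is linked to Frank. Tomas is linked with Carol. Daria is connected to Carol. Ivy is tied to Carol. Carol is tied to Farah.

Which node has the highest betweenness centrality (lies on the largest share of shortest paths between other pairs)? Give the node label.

Carol

Unnormalized betweenness of each node: Ana:0, Carol:49/2, Daria:0, Dmitri:1/2, Farah:0, Frank:0, Ivy:0, Rosa:0, Tomas:0.
Carol has the largest value, 49/2, making it the main broker — the node through which the most shortest paths run.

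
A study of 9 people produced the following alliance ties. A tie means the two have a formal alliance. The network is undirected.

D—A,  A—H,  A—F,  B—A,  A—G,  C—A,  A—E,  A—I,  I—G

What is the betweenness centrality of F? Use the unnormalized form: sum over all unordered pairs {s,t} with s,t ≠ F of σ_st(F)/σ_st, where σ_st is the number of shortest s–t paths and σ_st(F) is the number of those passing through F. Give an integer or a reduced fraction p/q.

No shortest path between any pair of other nodes passes through F.
Summing the contributions gives betweenness(F) = 0.

0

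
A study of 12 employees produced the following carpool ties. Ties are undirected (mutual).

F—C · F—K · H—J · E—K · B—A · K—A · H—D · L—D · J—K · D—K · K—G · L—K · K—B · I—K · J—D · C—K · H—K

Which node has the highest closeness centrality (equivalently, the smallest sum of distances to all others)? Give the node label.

Farness (sum of distances to all others) for each node — A:20, B:20, C:20, D:18, E:21, F:20, G:21, H:19, I:21, J:19, K:11, L:20.
The smallest farness is 11, for K, so K has the highest closeness.

K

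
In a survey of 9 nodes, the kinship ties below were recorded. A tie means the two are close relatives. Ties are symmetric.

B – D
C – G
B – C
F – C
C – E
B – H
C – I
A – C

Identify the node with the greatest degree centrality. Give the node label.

C

Degrees — A:1, B:3, C:6, D:1, E:1, F:1, G:1, H:1, I:1.
The maximum is 6, attained only by C.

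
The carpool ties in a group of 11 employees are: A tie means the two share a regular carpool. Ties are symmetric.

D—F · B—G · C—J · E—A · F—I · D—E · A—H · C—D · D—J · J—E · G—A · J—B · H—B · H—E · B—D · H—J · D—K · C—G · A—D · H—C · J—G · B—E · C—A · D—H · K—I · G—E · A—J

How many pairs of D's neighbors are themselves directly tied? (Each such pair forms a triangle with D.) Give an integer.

12

D's neighbors: A, B, C, E, F, H, J, and K.
Neighbor pairs that are themselves tied: D–A–C; D–A–E; D–A–H; D–A–J; D–B–E; D–B–H; D–B–J; D–C–H; D–C–J; D–E–H; D–E–J; D–H–J. Each forms one triangle with D, for 12 in total.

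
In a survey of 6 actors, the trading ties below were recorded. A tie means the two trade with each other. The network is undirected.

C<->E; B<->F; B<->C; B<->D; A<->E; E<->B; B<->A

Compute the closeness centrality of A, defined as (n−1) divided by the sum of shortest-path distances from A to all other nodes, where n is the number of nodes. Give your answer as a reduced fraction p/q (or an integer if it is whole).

5/8

Distances from A: B:1, C:2, D:2, E:1, F:2. Sum = 8.
n = 6, so closeness = 5/8.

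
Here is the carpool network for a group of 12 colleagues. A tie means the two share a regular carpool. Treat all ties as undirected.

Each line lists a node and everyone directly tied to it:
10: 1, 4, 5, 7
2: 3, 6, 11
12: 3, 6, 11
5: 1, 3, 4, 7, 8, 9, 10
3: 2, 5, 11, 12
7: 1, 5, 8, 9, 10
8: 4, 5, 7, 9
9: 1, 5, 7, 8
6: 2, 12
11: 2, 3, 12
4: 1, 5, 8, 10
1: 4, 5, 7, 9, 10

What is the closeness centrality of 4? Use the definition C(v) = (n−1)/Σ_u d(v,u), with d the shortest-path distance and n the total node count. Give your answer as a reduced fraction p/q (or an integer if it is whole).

Distances from 4: 1:1, 2:3, 3:2, 5:1, 6:4, 7:2, 8:1, 9:2, 10:1, 11:3, 12:3. Sum = 23.
n = 12, so closeness = 11/23.

11/23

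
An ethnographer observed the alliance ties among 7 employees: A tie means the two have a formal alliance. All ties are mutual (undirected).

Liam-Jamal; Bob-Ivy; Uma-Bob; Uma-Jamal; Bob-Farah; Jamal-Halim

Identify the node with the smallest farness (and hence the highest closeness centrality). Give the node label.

Farness (sum of distances to all others) for each node — Bob:11, Farah:16, Halim:16, Ivy:16, Jamal:11, Liam:16, Uma:10.
The smallest farness is 10, for Uma, so Uma has the highest closeness.

Uma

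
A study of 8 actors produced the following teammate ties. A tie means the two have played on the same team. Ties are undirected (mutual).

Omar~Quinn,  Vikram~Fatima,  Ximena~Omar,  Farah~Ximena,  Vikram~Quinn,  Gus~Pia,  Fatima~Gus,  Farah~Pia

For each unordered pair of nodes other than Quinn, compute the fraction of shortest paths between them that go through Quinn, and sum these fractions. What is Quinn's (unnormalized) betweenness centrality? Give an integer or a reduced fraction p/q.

9/2

Pairs whose geodesics pass through Quinn — Gus–Omar: 1/2; Fatima–Omar: 1; Fatima–Ximena: 1/2; Vikram–Omar: 1; Vikram–Ximena: 1; Vikram–Farah: 1/2.
All other pairs contribute 0.
Summing the contributions gives betweenness(Quinn) = 9/2.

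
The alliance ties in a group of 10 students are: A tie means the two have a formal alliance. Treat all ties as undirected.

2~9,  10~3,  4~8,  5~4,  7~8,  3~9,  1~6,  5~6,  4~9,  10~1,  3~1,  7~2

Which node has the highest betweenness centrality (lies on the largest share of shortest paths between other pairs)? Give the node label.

Unnormalized betweenness of each node: 1:9/2, 2:4, 3:10, 4:23/2, 5:5, 6:7/2, 7:1, 8:3, 9:29/2, 10:0.
9 has the largest value, 29/2, making it the main broker — the node through which the most shortest paths run.

9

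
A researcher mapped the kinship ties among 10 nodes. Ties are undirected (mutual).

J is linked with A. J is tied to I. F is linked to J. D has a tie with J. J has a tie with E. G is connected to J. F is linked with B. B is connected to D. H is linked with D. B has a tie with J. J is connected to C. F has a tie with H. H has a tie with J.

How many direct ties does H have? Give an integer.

H is directly tied to D, F, and J. That is 3 neighbors, so the degree of H is 3.

3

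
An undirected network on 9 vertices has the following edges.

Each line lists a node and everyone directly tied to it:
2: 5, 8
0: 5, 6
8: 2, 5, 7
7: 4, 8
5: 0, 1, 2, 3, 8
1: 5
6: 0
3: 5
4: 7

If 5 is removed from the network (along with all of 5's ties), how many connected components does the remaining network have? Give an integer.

4

Without 5, the remaining ties split the others into: {2, 4, 7, 8}; {0, 6}; {1}; {3}.
That's 4 separate components.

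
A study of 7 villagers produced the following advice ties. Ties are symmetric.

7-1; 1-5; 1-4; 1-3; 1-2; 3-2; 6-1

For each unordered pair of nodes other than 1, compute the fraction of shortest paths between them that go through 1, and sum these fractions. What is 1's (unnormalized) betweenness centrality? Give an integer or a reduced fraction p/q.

Pairs whose geodesics pass through 1 — 2–6: 1; 2–7: 1; 2–5: 1; 2–4: 1; 6–7: 1; 6–3: 1; 6–5: 1; 6–4: 1; 7–3: 1; 7–5: 1; 7–4: 1; 3–5: 1; 3–4: 1; 5–4: 1.
All other pairs contribute 0.
Summing the contributions gives betweenness(1) = 14.

14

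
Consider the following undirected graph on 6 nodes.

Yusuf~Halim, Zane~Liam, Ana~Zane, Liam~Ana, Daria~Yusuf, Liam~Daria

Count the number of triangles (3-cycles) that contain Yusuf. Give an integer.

0

Yusuf's neighbors are Daria and Halim, but none of them are tied to each other, so no triangle contains Yusuf.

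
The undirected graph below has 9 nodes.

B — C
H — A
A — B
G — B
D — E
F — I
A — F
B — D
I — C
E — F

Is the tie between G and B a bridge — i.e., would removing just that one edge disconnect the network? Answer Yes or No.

Yes

Without the G–B edge there is no alternate route between G and B, so the network disconnects. It is a bridge.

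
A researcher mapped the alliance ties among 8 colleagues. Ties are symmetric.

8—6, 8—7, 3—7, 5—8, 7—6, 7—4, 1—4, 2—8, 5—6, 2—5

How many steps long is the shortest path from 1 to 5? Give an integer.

One shortest route is 1 – 4 – 7 – 8 – 5, which uses 4 edges, and at distance 3 from 1 we only reach {3, 6, 8}, which does not include 5. So d(1,5) = 4.

4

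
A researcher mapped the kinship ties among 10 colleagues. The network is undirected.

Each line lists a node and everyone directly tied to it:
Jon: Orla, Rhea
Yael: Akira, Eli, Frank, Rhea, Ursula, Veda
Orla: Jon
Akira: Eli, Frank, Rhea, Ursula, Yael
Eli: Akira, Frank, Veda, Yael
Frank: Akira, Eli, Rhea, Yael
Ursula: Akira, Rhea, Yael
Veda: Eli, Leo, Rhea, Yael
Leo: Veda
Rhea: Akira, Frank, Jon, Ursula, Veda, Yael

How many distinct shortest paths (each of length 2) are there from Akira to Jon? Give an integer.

1

The shortest distance is 2, and the only length-2 path is Akira–Rhea–Jon. So there is exactly 1 shortest path.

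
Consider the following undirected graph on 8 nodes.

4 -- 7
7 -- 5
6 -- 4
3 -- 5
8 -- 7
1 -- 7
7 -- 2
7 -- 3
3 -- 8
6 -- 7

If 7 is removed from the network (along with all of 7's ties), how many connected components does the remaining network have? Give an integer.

4

Without 7, the remaining ties split the others into: {3, 5, 8}; {1}; {4, 6}; {2}.
That's 4 separate components.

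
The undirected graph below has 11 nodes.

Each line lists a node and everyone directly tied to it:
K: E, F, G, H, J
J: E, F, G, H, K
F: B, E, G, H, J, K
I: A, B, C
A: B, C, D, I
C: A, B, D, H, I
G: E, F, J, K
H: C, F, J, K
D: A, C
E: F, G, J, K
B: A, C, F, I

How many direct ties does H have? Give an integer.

H is directly tied to C, F, J, and K. That is 4 neighbors, so the degree of H is 4.

4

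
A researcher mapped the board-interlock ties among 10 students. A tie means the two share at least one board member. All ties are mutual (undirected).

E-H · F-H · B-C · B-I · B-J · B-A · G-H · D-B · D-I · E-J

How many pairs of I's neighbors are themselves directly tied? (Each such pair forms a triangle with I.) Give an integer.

I's neighbors: B and D.
Neighbor pairs that are themselves tied: I–B–D. Each forms one triangle with I, for 1 in total.

1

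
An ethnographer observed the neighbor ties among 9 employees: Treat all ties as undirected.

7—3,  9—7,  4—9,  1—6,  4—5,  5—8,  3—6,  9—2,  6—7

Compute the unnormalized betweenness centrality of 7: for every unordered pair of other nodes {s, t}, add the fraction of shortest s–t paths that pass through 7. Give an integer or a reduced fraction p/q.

15

Pairs whose geodesics pass through 7 — 8–3: 1; 8–6: 1; 8–1: 1; 3–5: 1; 3–9: 1; 3–2: 1; 3–4: 1; 5–6: 1; 5–1: 1; 9–6: 1; 9–1: 1; 2–6: 1; 2–1: 1; 4–6: 1 … (+1 more pairs).
All other pairs contribute 0.
Summing the contributions gives betweenness(7) = 15.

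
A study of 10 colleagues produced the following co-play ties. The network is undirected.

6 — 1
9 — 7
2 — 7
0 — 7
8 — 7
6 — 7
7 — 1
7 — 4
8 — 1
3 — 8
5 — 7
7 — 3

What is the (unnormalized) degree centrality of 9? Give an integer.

9 is directly tied to 7. That is 1 neighbor, so the degree of 9 is 1.

1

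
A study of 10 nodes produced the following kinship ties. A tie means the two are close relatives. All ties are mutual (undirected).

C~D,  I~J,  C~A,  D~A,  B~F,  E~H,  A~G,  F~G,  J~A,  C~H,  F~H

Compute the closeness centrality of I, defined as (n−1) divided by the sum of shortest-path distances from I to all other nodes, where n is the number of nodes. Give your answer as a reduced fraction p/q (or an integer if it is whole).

3/10

Distances from I: A:2, B:5, C:3, D:3, E:5, F:4, G:3, H:4, J:1. Sum = 30.
n = 10, so closeness = 9/30 = 3/10.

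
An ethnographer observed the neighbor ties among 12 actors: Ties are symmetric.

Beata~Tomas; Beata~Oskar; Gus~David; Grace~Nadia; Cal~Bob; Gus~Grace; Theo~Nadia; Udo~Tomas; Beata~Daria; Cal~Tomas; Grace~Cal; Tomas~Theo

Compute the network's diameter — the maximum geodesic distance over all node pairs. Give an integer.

6

Eccentricity of each node (its greatest distance to any other): Beata:5, Bob:4, Cal:3, Daria:6, David:6, Grace:4, Gus:5, Nadia:4, Oskar:6, Theo:4, Tomas:4, Udo:5.
The maximum eccentricity is 6, realized for instance by the pair Oskar–David via Oskar – Beata – Tomas – Cal – Grace – Gus – David. So the diameter is 6.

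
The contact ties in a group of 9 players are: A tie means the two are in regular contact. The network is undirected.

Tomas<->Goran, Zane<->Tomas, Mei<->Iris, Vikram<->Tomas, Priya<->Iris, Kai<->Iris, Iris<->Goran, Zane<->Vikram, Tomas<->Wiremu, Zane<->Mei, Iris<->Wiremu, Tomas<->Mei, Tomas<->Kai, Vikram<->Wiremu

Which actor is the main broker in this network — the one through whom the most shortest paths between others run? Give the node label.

Unnormalized betweenness of each node: Goran:1/2, Iris:10, Kai:1/2, Mei:5/2, Priya:0, Tomas:8, Vikram:1/2, Wiremu:5/2, Zane:1/2.
Iris has the largest value, 10, making it the main broker — the node through which the most shortest paths run.

Iris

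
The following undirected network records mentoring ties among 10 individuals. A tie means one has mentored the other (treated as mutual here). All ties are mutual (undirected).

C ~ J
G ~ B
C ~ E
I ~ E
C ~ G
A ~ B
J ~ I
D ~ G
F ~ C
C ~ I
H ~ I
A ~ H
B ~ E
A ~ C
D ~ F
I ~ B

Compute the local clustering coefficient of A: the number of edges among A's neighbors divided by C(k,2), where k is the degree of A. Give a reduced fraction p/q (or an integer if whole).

0

A's neighbors: B, C, and H (k = 3).
Possible neighbor pairs: C(3,2) = 3. Edges among them: none → e = 0.
Clustering(A) = 0/3 = 0.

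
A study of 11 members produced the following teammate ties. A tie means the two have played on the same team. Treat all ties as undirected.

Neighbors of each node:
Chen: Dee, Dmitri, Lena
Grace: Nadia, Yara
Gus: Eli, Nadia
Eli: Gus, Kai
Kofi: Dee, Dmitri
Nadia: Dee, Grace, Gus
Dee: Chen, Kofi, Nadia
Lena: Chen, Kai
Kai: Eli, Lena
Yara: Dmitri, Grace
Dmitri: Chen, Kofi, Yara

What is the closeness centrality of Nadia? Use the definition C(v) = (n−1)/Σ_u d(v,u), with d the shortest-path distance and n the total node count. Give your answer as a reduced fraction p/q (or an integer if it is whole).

1/2

Distances from Nadia: Chen:2, Dee:1, Dmitri:3, Eli:2, Grace:1, Gus:1, Kai:3, Kofi:2, Lena:3, Yara:2. Sum = 20.
n = 11, so closeness = 10/20 = 1/2.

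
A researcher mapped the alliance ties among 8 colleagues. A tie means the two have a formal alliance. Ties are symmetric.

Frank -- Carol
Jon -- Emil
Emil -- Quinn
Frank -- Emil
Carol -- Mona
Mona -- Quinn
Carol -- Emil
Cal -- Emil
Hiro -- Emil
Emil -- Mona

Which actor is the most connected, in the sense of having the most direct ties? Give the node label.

Emil

Degrees — Cal:1, Carol:3, Emil:7, Frank:2, Hiro:1, Jon:1, Mona:3, Quinn:2.
The maximum is 7, attained only by Emil.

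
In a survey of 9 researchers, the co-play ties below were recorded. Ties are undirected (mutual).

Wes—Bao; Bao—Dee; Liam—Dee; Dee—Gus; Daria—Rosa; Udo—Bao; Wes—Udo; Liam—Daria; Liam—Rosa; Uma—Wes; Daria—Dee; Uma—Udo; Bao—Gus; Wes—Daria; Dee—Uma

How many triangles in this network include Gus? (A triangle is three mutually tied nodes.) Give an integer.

Gus's neighbors: Bao and Dee.
Neighbor pairs that are themselves tied: Gus–Bao–Dee. Each forms one triangle with Gus, for 1 in total.

1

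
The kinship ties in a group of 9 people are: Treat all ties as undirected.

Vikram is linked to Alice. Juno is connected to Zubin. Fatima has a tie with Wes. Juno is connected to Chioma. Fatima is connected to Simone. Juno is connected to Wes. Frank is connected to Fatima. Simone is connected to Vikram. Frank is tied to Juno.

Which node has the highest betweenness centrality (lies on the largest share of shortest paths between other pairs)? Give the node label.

Fatima

Unnormalized betweenness of each node: Alice:0, Chioma:0, Fatima:31/2, Frank:6, Juno:27/2, Simone:12, Vikram:7, Wes:6, Zubin:0.
Fatima has the largest value, 31/2, making it the main broker — the node through which the most shortest paths run.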